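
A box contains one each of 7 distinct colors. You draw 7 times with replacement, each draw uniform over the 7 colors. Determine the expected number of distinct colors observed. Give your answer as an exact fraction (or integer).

Let Xⱼ=1 if type j appears at least once. P(Xⱼ=1) = 1 − ((7−1)/7)^7 = 543607/823543.
E[#distinct] = 7·543607/823543 = 543607/117649.

543607/117649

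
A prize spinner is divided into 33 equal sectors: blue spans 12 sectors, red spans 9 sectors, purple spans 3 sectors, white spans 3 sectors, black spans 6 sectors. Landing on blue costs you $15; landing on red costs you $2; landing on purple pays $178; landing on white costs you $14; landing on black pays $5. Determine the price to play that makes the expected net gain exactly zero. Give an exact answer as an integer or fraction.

E[payout] = (12/33)·(-15) + (9/33)·(-2) + (3/33)·178 + (3/33)·(-14) + (6/33)·5 = 108/11
Fair fee = E[payout] = 108/11

108/11 dollars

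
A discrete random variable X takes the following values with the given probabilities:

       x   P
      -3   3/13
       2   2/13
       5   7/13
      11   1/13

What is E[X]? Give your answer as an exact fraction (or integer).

E[X] = (3/13)·(-3) + (2/13)·2 + (7/13)·5 + (1/13)·11
     = 41/13

41/13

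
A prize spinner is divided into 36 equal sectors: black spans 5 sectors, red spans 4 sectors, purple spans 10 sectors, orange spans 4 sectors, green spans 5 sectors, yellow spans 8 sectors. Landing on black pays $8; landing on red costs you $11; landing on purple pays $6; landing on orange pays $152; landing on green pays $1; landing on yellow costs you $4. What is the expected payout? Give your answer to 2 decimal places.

E[payout] = (5/36)·8 + (4/36)·(-11) + (10/36)·6 + (4/36)·152 + (5/36)·1 + (8/36)·(-4) = 637/36
≈ $17.69

$17.69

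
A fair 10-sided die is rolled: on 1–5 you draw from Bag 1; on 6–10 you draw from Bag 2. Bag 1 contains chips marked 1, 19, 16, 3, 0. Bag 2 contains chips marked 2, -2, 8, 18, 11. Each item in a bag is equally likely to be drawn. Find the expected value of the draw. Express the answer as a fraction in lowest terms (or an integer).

E[X | Bag 1] = (1 + 19 + 16 + 3 + 0)/5 = 39/5
E[X | Bag 2] = (2 − 2 + 8 + 18 + 11)/5 = 37/5
E[X] = (1/2)·39/5 + (1/2)·37/5 = 38/5

38/5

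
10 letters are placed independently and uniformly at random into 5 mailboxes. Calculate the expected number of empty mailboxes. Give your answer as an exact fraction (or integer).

1048576/1953125

Let Xⱼ=1 if mailbox j is empty. P(Xⱼ=1) = ((5-1)/5)^10 = 1048576/9765625.
By linearity, E[#empty] = 5·1048576/9765625 = 1048576/1953125.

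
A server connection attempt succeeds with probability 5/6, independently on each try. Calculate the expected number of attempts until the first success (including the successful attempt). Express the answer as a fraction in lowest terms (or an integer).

For a geometric distribution, E[trials] = 1/p = 1/(5/6) = 6/5.

6/5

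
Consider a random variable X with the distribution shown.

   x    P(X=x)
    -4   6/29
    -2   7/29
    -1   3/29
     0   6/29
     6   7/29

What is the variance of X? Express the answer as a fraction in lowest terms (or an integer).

10990/841

E[X] = (6/29)·(-4) + (7/29)·(-2) + (3/29)·(-1) + (6/29)·0 + (7/29)·6 = 1/29
E[X²] = (6/29)·16 + (7/29)·4 + (3/29)·1 + (6/29)·0 + (7/29)·36 = 379/29
Var(X) = 379/29 − (1/29)² = 10990/841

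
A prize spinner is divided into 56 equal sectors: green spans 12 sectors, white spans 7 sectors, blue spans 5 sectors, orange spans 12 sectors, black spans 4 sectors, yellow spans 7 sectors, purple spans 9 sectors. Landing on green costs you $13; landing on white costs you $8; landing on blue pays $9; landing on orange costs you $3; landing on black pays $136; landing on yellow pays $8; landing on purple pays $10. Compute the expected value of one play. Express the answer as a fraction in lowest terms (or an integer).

E[payout] = (12/56)·(-13) + (7/56)·(-8) + (5/56)·9 + (12/56)·(-3) + (4/56)·136 + (7/56)·8 + (9/56)·10 = 487/56

487/56 dollars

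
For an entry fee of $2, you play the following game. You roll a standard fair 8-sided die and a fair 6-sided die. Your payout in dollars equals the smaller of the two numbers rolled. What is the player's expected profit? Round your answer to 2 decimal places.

Distribution of the smaller of the two numbers rolled: 1 w.p. 13/48, 2 w.p. 11/48, 3 w.p. 3/16, 4 w.p. 7/48, 5 w.p. 5/48, 6 w.p. 1/16
E[payout] = (13/48)·1 + (11/48)·2 + (3/16)·3 + (7/48)·4 + (5/48)·5 + (1/16)·6 = 133/48
Expected profit = 133/48 − 2 = 37/48 ≈ $0.77

$0.77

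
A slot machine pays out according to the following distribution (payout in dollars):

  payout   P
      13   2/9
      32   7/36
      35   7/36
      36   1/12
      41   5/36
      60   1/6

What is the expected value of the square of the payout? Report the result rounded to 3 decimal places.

E[X²] = (2/9)·169 + (7/36)·1024 + (7/36)·1225 + (1/12)·1296 + (5/36)·1681 + (1/6)·3600
     = 4249/3 ≈ 1416.333

1416.333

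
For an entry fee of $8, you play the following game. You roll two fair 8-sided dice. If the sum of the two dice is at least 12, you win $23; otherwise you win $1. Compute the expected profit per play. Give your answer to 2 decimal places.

E[payout] = (49/64)·1 + (15/64)·23 = 197/32
Expected profit = 197/32 − 8 = -59/32 ≈ -$1.84

-$1.84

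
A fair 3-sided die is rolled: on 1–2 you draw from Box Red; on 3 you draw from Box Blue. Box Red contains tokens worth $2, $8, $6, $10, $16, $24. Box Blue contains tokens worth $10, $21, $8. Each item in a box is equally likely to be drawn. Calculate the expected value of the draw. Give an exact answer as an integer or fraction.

35/3 dollars

E[X | Box Red] = (2 + 8 + 6 + 10 + 16 + 24)/6 = 11
E[X | Box Blue] = (10 + 21 + 8)/3 = 13
E[X] = (2/3)·11 + (1/3)·13 = 35/3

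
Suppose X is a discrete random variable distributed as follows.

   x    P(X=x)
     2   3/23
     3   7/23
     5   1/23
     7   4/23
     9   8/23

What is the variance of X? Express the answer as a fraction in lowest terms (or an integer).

4288/529

E[X] = (3/23)·2 + (7/23)·3 + (1/23)·5 + (4/23)·7 + (8/23)·9 = 132/23
E[X²] = (3/23)·4 + (7/23)·9 + (1/23)·25 + (4/23)·49 + (8/23)·81 = 944/23
Var(X) = 944/23 − (132/23)² = 4288/529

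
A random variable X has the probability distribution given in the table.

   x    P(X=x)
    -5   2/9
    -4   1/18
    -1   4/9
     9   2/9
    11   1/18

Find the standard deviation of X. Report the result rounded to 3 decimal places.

E[X] = 5/6, E[X²] = 569/18
Var(X) = E[X²] − (E[X])² = 569/18 − 25/36 = 371/12
SD(X) = √(371/12) ≈ 5.560

5.560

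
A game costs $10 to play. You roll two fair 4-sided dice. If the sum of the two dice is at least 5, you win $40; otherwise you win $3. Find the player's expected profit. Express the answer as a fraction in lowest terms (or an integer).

E[payout] = (3/8)·3 + (5/8)·40 = 209/8
Expected profit = 209/8 − 10 = 129/8

129/8 dollars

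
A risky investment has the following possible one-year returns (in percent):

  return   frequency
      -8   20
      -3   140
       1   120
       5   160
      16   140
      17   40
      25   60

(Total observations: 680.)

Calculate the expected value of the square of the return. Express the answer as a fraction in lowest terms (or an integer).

2289/17

Total = 680, so P(return=-8) = 20/680, etc.
E[X²] = (1/34)·64 + (7/34)·9 + (3/17)·1 + (4/17)·25 + (7/34)·256 + (1/17)·289 + (3/34)·625
     = 2289/17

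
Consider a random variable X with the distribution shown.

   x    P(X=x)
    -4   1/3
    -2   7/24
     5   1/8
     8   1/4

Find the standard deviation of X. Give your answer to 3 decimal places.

5.012

E[X] = 17/24, E[X²] = 205/8
Var(X) = E[X²] − (E[X])² = 205/8 − 289/576 = 14471/576
SD(X) = √(14471/576) ≈ 5.012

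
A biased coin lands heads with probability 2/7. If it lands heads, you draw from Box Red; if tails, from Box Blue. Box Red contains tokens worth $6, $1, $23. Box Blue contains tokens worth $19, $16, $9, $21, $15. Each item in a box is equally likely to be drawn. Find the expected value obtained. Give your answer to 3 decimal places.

E[X | Box Red] = (6 + 1 + 23)/3 = 10
E[X | Box Blue] = (19 + 16 + 9 + 21 + 15)/5 = 16
E[X] = (2/7)·10 + (5/7)·16 = 100/7 ≈ 14.286

$14.286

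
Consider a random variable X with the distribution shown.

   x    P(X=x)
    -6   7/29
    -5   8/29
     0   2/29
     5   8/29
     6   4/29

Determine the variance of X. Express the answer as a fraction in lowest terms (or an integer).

22760/841

E[X] = (7/29)·(-6) + (8/29)·(-5) + (2/29)·0 + (8/29)·5 + (4/29)·6 = -18/29
E[X²] = (7/29)·36 + (8/29)·25 + (2/29)·0 + (8/29)·25 + (4/29)·36 = 796/29
Var(X) = 796/29 − (-18/29)² = 22760/841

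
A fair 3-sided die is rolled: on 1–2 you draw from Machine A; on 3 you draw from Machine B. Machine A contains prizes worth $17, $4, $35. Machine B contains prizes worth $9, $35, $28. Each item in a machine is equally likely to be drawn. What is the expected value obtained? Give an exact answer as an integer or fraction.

E[X | Machine A] = (17 + 4 + 35)/3 = 56/3
E[X | Machine B] = (9 + 35 + 28)/3 = 24
E[X] = (2/3)·56/3 + (1/3)·24 = 184/9

184/9 dollars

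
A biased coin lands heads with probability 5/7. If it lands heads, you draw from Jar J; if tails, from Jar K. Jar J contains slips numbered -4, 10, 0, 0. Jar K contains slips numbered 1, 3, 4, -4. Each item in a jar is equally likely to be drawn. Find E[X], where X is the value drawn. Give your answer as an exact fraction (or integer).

19/14

E[X | Jar J] = (-4 + 10 + 0 + 0)/4 = 3/2
E[X | Jar K] = (1 + 3 + 4 − 4)/4 = 1
E[X] = (5/7)·3/2 + (2/7)·1 = 19/14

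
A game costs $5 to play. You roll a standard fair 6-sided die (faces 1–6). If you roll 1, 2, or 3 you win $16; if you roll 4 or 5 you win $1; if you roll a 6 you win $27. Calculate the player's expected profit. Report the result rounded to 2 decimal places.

$7.83

E[payout] = (1/3)·1 + (1/2)·16 + (1/6)·27 = 77/6
Expected profit = 77/6 − 5 = 47/6 ≈ $7.83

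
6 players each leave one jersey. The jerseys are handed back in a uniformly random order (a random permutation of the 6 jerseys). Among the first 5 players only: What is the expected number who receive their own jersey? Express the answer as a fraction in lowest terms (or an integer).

Let Xᵢ = 1 if person i gets their own jersey. For each i, P(Xᵢ=1) = 1/6.
By linearity of expectation, E[X₁+…+X_5] = 5·(1/6) = 5/6.

5/6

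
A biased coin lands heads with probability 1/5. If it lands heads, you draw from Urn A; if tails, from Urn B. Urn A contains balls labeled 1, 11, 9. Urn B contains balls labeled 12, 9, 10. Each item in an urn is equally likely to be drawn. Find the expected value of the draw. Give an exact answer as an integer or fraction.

E[X | Urn A] = (1 + 11 + 9)/3 = 7
E[X | Urn B] = (12 + 9 + 10)/3 = 31/3
E[X] = (1/5)·7 + (4/5)·31/3 = 29/3

29/3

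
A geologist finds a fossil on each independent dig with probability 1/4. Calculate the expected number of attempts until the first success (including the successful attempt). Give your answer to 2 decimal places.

4.00

For a geometric distribution, E[trials] = 1/p = 1/(1/4) = 4.
≈ 4.00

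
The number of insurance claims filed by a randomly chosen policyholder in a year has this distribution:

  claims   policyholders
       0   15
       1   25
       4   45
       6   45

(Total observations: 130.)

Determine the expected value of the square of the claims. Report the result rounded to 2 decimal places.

Total = 130, so P(claims=0) = 15/130, etc.
E[X²] = (3/26)·0 + (5/26)·1 + (9/26)·16 + (9/26)·36
     = 473/26 ≈ 18.19

18.19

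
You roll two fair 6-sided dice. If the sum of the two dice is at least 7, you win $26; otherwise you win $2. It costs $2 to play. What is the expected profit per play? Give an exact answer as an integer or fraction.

$14

E[payout] = (5/12)·2 + (7/12)·26 = 16
Expected profit = 16 − 2 = 14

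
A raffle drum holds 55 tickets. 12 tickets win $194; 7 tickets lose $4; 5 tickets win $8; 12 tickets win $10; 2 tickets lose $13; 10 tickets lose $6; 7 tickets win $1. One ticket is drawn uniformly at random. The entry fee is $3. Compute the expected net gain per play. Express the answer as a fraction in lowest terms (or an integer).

2216/55 dollars

E[payout] = (12/55)·194 + (7/55)·(-4) + (5/55)·8 + (12/55)·10 + (2/55)·(-13) + (10/55)·(-6) + (7/55)·1 = 2381/55
Expected profit = 2381/55 − 3 = 2216/55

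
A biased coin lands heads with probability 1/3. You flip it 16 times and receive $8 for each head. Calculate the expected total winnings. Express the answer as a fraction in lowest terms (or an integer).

E[#heads] = 16·1/3 = 16/3 (linearity over flips).
E[winnings] = 8·16/3 = 128/3.

128/3 dollars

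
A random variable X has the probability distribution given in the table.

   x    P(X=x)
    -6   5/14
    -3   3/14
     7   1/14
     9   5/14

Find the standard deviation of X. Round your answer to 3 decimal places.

6.808

E[X] = 13/14, E[X²] = 661/14
Var(X) = E[X²] − (E[X])² = 661/14 − 169/196 = 9085/196
SD(X) = √(9085/196) ≈ 6.808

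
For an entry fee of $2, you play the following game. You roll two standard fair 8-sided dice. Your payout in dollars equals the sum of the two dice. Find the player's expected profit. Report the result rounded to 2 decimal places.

$7.00

Distribution of the sum of the two dice: 2 w.p. 1/64, 3 w.p. 1/32, 4 w.p. 3/64, 5 w.p. 1/16, 6 w.p. 5/64, 7 w.p. 3/32, …
E[payout] = (1/64)·2 + (1/32)·3 + (3/64)·4 + (1/16)·5 + (5/64)·6 + (3/32)·7 + (7/64)·8 + (1/8)·9 + (7/64)·10 + (3/32)·11 + (5/64)·12 + (1/16)·13 + (3/64)·14 + (1/32)·15 + (1/64)·16 = 9
Expected profit = 9 − 2 = 7 ≈ $7.00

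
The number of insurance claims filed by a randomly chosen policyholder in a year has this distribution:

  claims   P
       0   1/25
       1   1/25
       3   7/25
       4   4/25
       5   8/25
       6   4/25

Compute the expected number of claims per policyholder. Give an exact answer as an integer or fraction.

102/25

E[X] = (1/25)·0 + (1/25)·1 + (7/25)·3 + (4/25)·4 + (8/25)·5 + (4/25)·6
     = 102/25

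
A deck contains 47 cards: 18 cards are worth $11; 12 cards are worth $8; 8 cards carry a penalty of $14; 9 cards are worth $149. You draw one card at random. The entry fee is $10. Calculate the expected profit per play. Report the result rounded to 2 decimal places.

E[payout] = (18/47)·11 + (12/47)·8 + (8/47)·(-14) + (9/47)·149 = 1523/47
Expected profit = 1523/47 − 10 = 1053/47 ≈ $22.40

$22.40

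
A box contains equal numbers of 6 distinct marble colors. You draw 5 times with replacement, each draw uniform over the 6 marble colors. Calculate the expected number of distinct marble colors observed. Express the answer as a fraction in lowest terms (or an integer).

Let Xⱼ=1 if type j appears at least once. P(Xⱼ=1) = 1 − ((6−1)/6)^5 = 4651/7776.
E[#distinct] = 6·4651/7776 = 4651/1296.

4651/1296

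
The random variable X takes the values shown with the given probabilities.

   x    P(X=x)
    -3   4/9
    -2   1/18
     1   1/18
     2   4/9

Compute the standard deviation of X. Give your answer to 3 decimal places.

2.409

E[X] = -1/2, E[X²] = 109/18
Var(X) = E[X²] − (E[X])² = 109/18 − 1/4 = 209/36
SD(X) = √(209/36) ≈ 2.409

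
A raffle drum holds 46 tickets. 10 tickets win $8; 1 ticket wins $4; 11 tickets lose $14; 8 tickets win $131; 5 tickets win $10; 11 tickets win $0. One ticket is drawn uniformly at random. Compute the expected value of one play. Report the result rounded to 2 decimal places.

E[payout] = (10/46)·8 + (1/46)·4 + (11/46)·(-14) + (8/46)·131 + (5/46)·10 + (11/46)·0 = 514/23
≈ $22.35

$22.35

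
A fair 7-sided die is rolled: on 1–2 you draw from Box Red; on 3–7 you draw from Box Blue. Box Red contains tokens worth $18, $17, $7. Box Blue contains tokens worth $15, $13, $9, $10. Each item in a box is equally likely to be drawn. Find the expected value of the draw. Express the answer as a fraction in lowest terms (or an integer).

347/28 dollars

E[X | Box Red] = (18 + 17 + 7)/3 = 14
E[X | Box Blue] = (15 + 13 + 9 + 10)/4 = 47/4
E[X] = (2/7)·14 + (5/7)·47/4 = 347/28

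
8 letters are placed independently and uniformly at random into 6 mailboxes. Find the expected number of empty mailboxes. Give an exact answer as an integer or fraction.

390625/279936

Let Xⱼ=1 if mailbox j is empty. P(Xⱼ=1) = ((6-1)/6)^8 = 390625/1679616.
By linearity, E[#empty] = 6·390625/1679616 = 390625/279936.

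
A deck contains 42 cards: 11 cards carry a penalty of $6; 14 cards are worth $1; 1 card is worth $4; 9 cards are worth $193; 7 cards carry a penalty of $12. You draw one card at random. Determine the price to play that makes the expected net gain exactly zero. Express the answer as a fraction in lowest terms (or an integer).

E[payout] = (11/42)·(-6) + (14/42)·1 + (1/42)·4 + (9/42)·193 + (7/42)·(-12) = 535/14
Fair fee = E[payout] = 535/14

535/14 dollars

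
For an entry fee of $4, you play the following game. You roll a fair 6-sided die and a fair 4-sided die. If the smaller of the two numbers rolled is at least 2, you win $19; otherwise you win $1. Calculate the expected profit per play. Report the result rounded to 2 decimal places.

$8.25

E[payout] = (3/8)·1 + (5/8)·19 = 49/4
Expected profit = 49/4 − 4 = 33/4 ≈ $8.25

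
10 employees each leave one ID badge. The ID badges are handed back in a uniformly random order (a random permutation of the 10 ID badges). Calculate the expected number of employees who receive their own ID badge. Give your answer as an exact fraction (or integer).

Let Xᵢ = 1 if person i gets their own ID badge. For each i, P(Xᵢ=1) = 1/10.
By linearity of expectation, E[X₁+…+X_10] = 10·(1/10) = 1.

1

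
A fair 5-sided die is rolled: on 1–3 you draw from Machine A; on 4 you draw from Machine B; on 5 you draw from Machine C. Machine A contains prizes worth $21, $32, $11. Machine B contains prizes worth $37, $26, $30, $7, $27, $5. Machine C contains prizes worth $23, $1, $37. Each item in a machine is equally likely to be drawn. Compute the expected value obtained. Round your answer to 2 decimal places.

E[X | Machine A] = (21 + 32 + 11)/3 = 64/3
E[X | Machine B] = (37 + 26 + 30 + 7 + 27 + 5)/6 = 22
E[X | Machine C] = (23 + 1 + 37)/3 = 61/3
E[X] = (3/5)·64/3 + (1/5)·22 + (1/5)·61/3 = 319/15 ≈ 21.27

$21.27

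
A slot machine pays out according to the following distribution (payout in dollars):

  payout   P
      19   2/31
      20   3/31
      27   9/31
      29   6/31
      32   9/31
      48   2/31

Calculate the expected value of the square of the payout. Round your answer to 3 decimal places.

E[X²] = (2/31)·361 + (3/31)·400 + (9/31)·729 + (6/31)·841 + (9/31)·1024 + (2/31)·2304
     = 27353/31 ≈ 882.355

882.355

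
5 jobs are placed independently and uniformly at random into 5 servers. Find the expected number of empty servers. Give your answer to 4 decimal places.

1.6384

Let Xⱼ=1 if server j is empty. P(Xⱼ=1) = ((5-1)/5)^5 = 1024/3125.
By linearity, E[#empty] = 5·1024/3125 = 1024/625.
≈ 1.6384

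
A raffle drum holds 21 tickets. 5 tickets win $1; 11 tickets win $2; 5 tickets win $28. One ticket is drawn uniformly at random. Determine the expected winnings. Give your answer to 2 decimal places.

$7.95

E[payout] = (5/21)·1 + (11/21)·2 + (5/21)·28 = 167/21
≈ $7.95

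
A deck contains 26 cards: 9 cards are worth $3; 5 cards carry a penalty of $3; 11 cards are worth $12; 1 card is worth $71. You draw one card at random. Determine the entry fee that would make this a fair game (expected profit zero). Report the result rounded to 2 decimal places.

$8.27

E[payout] = (9/26)·3 + (5/26)·(-3) + (11/26)·12 + (1/26)·71 = 215/26
Fair fee = E[payout] = 215/26 ≈ $8.27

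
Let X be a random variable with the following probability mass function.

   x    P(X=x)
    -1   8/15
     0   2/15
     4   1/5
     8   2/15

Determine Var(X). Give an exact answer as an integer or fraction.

472/45

E[X] = (8/15)·(-1) + (2/15)·0 + (1/5)·4 + (2/15)·8 = 4/3
E[X²] = (8/15)·1 + (2/15)·0 + (1/5)·16 + (2/15)·64 = 184/15
Var(X) = 184/15 − (4/3)² = 472/45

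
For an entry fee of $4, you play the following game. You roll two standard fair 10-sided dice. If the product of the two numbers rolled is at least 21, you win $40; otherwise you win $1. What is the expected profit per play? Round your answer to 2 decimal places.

E[payout] = (23/50)·1 + (27/50)·40 = 1103/50
Expected profit = 1103/50 − 4 = 903/50 ≈ $18.06

$18.06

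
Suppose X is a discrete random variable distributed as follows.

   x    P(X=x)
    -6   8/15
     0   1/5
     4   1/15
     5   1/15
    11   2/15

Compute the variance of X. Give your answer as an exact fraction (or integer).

E[X] = (8/15)·(-6) + (1/5)·0 + (1/15)·4 + (1/15)·5 + (2/15)·11 = -17/15
E[X²] = (8/15)·36 + (1/5)·0 + (1/15)·16 + (1/15)·25 + (2/15)·121 = 571/15
Var(X) = 571/15 − (-17/15)² = 8276/225

8276/225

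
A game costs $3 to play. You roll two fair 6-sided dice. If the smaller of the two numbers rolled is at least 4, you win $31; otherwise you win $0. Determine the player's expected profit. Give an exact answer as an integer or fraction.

E[payout] = (3/4)·0 + (1/4)·31 = 31/4
Expected profit = 31/4 − 3 = 19/4

19/4 dollars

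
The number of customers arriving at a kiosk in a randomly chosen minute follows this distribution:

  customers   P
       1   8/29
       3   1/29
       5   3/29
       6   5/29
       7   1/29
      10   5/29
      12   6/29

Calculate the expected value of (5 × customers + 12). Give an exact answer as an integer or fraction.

1273/29

E[5x+12] = (8/29)·17 + (1/29)·27 + (3/29)·37 + (5/29)·42 + (1/29)·47 + (5/29)·62 + (6/29)·72
     = 1273/29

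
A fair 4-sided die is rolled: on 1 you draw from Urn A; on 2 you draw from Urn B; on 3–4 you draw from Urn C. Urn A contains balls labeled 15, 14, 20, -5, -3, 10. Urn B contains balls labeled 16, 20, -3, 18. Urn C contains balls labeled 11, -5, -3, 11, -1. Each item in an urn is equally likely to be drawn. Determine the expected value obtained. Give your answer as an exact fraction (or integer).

E[X | Urn A] = (15 + 14 + 20 − 5 − 3 + 10)/6 = 17/2
E[X | Urn B] = (16 + 20 − 3 + 18)/4 = 51/4
E[X | Urn C] = (11 − 5 − 3 + 11 − 1)/5 = 13/5
E[X] = (1/4)·17/2 + (1/4)·51/4 + (1/2)·13/5 = 529/80

529/80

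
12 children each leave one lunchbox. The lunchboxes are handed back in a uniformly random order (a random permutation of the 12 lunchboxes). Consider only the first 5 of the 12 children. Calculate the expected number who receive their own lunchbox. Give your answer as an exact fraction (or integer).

5/12

Let Xᵢ = 1 if person i gets their own lunchbox. For each i, P(Xᵢ=1) = 1/12.
By linearity of expectation, E[X₁+…+X_5] = 5·(1/12) = 5/12.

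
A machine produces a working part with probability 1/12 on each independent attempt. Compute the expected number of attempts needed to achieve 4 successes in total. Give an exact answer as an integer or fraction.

48

By linearity (sum of 4 independent geometric waits), E[trials] = 4/p = 4/(1/12) = 48.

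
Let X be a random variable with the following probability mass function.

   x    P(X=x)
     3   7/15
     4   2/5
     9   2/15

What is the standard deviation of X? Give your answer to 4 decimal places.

1.9391

E[X] = 21/5, E[X²] = 107/5
Var(X) = E[X²] − (E[X])² = 107/5 − 441/25 = 94/25
SD(X) = √(94/25) ≈ 1.9391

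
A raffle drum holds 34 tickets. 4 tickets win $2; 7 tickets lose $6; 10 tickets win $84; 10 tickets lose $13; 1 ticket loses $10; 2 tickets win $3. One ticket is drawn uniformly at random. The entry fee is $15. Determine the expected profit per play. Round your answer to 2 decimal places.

E[payout] = (4/34)·2 + (7/34)·(-6) + (10/34)·84 + (10/34)·(-13) + (1/34)·(-10) + (2/34)·3 = 336/17
Expected profit = 336/17 − 15 = 81/17 ≈ $4.76

$4.76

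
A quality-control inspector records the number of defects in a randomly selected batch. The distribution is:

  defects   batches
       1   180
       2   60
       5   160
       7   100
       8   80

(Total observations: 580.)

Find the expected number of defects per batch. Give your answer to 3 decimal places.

4.207

Total = 580, so P(defects=1) = 180/580, etc.
E[X] = (9/29)·1 + (3/29)·2 + (8/29)·5 + (5/29)·7 + (4/29)·8
     = 122/29 ≈ 4.207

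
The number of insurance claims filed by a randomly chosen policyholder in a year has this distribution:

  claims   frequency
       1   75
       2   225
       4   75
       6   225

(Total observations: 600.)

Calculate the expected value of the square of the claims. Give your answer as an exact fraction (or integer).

Total = 600, so P(claims=1) = 75/600, etc.
E[X²] = (1/8)·1 + (3/8)·4 + (1/8)·16 + (3/8)·36
     = 137/8

137/8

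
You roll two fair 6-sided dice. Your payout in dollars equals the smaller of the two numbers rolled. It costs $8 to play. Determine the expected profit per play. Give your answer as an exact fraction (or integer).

Distribution of the smaller of the two numbers rolled: 1 w.p. 11/36, 2 w.p. 1/4, 3 w.p. 7/36, 4 w.p. 5/36, 5 w.p. 1/12, 6 w.p. 1/36
E[payout] = (11/36)·1 + (1/4)·2 + (7/36)·3 + (5/36)·4 + (1/12)·5 + (1/36)·6 = 91/36
Expected profit = 91/36 − 8 = -197/36

-197/36 dollars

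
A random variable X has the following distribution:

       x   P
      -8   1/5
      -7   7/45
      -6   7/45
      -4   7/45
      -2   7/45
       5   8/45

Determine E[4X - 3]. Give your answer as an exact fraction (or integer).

E[4x-3] = (1/5)·(-35) + (7/45)·(-31) + (7/45)·(-27) + (7/45)·(-19) + (7/45)·(-11) + (8/45)·17
     = -53/3

-53/3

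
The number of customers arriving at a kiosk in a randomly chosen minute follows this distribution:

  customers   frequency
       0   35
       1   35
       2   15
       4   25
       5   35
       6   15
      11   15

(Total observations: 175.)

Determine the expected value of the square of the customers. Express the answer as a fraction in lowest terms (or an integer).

Total = 175, so P(customers=0) = 35/175, etc.
E[X²] = (1/5)·0 + (1/5)·1 + (3/35)·4 + (1/7)·16 + (1/5)·25 + (3/35)·36 + (3/35)·121
     = 149/7

149/7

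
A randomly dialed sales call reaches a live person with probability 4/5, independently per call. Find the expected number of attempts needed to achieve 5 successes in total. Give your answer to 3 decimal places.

By linearity (sum of 5 independent geometric waits), E[trials] = 5/p = 5/(4/5) = 25/4.
≈ 6.250

6.250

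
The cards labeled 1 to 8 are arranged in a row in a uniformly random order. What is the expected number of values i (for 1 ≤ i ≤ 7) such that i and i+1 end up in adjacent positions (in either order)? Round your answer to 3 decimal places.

1.750

For each i ∈ {1,…,7}, let Xᵢ = 1 if i and i+1 are adjacent. P(Xᵢ=1) = 2·(8−1)!/8! = 2/8.
By linearity, E[ΣXᵢ] = (7)·(2/8) = 7/4.
≈ 1.750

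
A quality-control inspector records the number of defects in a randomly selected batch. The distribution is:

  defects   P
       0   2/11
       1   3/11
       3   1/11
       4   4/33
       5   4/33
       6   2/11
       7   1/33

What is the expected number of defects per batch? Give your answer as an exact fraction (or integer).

E[X] = (2/11)·0 + (3/11)·1 + (1/11)·3 + (4/33)·4 + (4/33)·5 + (2/11)·6 + (1/33)·7
     = 97/33

97/33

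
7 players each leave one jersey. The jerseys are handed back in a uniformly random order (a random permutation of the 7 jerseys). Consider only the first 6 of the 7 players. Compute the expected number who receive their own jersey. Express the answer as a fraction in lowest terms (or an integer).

Let Xᵢ = 1 if person i gets their own jersey. For each i, P(Xᵢ=1) = 1/7.
By linearity of expectation, E[X₁+…+X_6] = 6·(1/7) = 6/7.

6/7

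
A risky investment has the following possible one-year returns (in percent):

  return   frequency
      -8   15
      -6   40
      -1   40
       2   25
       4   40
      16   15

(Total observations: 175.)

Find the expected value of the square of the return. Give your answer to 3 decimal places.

40.114

Total = 175, so P(return=-8) = 15/175, etc.
E[X²] = (3/35)·64 + (8/35)·36 + (8/35)·1 + (1/7)·4 + (8/35)·16 + (3/35)·256
     = 1404/35 ≈ 40.114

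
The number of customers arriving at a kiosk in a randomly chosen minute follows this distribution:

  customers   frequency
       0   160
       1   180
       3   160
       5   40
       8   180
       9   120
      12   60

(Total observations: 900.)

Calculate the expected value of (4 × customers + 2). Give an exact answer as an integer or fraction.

Total = 900, so P(customers=0) = 160/900, etc.
E[4x+2] = (8/45)·2 + (1/5)·6 + (8/45)·14 + (2/45)·22 + (1/5)·34 + (2/15)·38 + (1/15)·50
     = 182/9

182/9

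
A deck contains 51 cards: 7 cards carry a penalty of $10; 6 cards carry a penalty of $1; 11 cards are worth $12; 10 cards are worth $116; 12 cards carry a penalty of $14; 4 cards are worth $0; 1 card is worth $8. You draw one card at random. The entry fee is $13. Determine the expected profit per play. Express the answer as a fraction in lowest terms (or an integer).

E[payout] = (7/51)·(-10) + (6/51)·(-1) + (11/51)·12 + (10/51)·116 + (12/51)·(-14) + (4/51)·0 + (1/51)·8 = 352/17
Expected profit = 352/17 − 13 = 131/17

131/17 dollars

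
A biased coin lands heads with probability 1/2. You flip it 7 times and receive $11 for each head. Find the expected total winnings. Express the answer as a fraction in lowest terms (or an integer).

77/2 dollars

E[#heads] = 7·1/2 = 7/2 (linearity over flips).
E[winnings] = 11·7/2 = 77/2.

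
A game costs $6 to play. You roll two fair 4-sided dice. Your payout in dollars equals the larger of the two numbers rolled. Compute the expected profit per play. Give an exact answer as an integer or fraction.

-23/8 dollars

Distribution of the larger of the two numbers rolled: 1 w.p. 1/16, 2 w.p. 3/16, 3 w.p. 5/16, 4 w.p. 7/16
E[payout] = (1/16)·1 + (3/16)·2 + (5/16)·3 + (7/16)·4 = 25/8
Expected profit = 25/8 − 6 = -23/8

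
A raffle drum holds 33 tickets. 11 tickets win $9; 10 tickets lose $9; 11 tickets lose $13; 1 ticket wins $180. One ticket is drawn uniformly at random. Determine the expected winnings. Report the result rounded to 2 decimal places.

$1.39

E[payout] = (11/33)·9 + (10/33)·(-9) + (11/33)·(-13) + (1/33)·180 = 46/33
≈ $1.39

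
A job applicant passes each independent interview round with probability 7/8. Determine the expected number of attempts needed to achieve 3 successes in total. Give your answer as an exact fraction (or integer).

24/7

By linearity (sum of 3 independent geometric waits), E[trials] = 3/p = 3/(7/8) = 24/7.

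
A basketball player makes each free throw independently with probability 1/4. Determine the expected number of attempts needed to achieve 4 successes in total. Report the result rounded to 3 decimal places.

By linearity (sum of 4 independent geometric waits), E[trials] = 4/p = 4/(1/4) = 16.
≈ 16.000

16.000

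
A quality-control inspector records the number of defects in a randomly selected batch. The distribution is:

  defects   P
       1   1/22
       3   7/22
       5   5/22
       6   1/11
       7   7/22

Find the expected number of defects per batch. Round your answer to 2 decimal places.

E[X] = (1/22)·1 + (7/22)·3 + (5/22)·5 + (1/11)·6 + (7/22)·7
     = 54/11 ≈ 4.91

4.91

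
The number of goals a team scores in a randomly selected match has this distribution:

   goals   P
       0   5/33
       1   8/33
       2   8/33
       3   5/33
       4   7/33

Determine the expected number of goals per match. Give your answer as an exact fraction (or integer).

E[X] = (5/33)·0 + (8/33)·1 + (8/33)·2 + (5/33)·3 + (7/33)·4
     = 67/33

67/33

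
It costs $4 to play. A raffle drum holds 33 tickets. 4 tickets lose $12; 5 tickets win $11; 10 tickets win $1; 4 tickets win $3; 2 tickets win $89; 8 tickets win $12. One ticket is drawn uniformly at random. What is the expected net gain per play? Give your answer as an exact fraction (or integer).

E[payout] = (4/33)·(-12) + (5/33)·11 + (10/33)·1 + (4/33)·3 + (2/33)·89 + (8/33)·12 = 101/11
Expected profit = 101/11 − 4 = 57/11

57/11 dollars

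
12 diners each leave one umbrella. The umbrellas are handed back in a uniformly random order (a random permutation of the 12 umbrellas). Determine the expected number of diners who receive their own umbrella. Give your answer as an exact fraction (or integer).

Let Xᵢ = 1 if person i gets their own umbrella. For each i, P(Xᵢ=1) = 1/12.
By linearity of expectation, E[X₁+…+X_12] = 12·(1/12) = 1.

1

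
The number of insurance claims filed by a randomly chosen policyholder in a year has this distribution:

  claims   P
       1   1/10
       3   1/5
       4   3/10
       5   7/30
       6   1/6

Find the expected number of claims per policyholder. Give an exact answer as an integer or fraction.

61/15

E[X] = (1/10)·1 + (1/5)·3 + (3/10)·4 + (7/30)·5 + (1/6)·6
     = 61/15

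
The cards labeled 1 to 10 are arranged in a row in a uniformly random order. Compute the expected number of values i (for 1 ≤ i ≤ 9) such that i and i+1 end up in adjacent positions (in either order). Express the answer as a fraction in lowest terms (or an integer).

9/5

For each i ∈ {1,…,9}, let Xᵢ = 1 if i and i+1 are adjacent. P(Xᵢ=1) = 2·(10−1)!/10! = 2/10.
By linearity, E[ΣXᵢ] = (9)·(2/10) = 9/5.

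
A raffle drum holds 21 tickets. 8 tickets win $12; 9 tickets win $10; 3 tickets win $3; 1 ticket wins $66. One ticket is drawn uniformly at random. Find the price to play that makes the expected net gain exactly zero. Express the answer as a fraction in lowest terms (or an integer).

E[payout] = (8/21)·12 + (9/21)·10 + (3/21)·3 + (1/21)·66 = 87/7
Fair fee = E[payout] = 87/7

87/7 dollars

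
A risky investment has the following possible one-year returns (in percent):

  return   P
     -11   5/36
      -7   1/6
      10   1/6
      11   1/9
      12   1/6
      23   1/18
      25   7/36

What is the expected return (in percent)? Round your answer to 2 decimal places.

E[X] = (5/36)·(-11) + (1/6)·(-7) + (1/6)·10 + (1/9)·11 + (1/6)·12 + (1/18)·23 + (7/36)·25
     = 25/3 ≈ 8.33

8.33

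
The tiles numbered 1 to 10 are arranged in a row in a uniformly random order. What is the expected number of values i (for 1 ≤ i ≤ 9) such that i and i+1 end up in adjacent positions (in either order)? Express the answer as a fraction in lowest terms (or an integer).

9/5

For each i ∈ {1,…,9}, let Xᵢ = 1 if i and i+1 are adjacent. P(Xᵢ=1) = 2·(10−1)!/10! = 2/10.
By linearity, E[ΣXᵢ] = (9)·(2/10) = 9/5.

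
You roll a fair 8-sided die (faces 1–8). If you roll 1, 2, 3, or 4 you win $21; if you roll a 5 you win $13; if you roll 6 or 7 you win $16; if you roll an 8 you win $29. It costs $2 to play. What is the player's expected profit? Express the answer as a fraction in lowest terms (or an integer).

71/4 dollars

E[payout] = (1/8)·13 + (1/4)·16 + (1/2)·21 + (1/8)·29 = 79/4
Expected profit = 79/4 − 2 = 71/4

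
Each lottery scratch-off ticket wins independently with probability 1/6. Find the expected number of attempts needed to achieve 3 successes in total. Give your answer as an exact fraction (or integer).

By linearity (sum of 3 independent geometric waits), E[trials] = 3/p = 3/(1/6) = 18.

18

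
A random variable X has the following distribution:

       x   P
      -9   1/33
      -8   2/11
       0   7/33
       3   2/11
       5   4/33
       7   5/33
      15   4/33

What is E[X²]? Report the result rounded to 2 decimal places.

53.45

E[X²] = (1/33)·81 + (2/11)·64 + (7/33)·0 + (2/11)·9 + (4/33)·25 + (5/33)·49 + (4/33)·225
     = 588/11 ≈ 53.45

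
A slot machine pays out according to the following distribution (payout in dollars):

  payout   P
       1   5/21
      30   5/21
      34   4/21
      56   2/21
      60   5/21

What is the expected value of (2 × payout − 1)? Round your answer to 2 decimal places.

E[2x-1] = (5/21)·1 + (5/21)·59 + (4/21)·67 + (2/21)·111 + (5/21)·119
     = 1385/21 ≈ 65.95

65.95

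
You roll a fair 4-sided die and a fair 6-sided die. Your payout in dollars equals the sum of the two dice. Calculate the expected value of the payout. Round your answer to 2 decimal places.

$6.00

Distribution of the sum of the two dice: 2 w.p. 1/24, 3 w.p. 1/12, 4 w.p. 1/8, 5 w.p. 1/6, 6 w.p. 1/6, 7 w.p. 1/6, …
E[payout] = (1/24)·2 + (1/12)·3 + (1/8)·4 + (1/6)·5 + (1/6)·6 + (1/6)·7 + (1/8)·8 + (1/12)·9 + (1/24)·10 = 6
≈ $6.00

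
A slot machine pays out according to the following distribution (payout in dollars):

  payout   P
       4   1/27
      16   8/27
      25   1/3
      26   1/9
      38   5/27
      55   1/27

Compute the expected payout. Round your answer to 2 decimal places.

$25.19

E[X] = (1/27)·4 + (8/27)·16 + (1/3)·25 + (1/9)·26 + (5/27)·38 + (1/27)·55
     = 680/27 ≈ 25.19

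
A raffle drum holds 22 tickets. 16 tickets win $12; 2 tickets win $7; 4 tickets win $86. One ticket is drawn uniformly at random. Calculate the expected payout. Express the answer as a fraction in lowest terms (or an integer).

E[payout] = (16/22)·12 + (2/22)·7 + (4/22)·86 = 25

$25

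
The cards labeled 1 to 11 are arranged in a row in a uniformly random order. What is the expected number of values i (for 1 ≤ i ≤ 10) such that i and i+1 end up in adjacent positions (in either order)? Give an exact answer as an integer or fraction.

For each i ∈ {1,…,10}, let Xᵢ = 1 if i and i+1 are adjacent. P(Xᵢ=1) = 2·(11−1)!/11! = 2/11.
By linearity, E[ΣXᵢ] = (10)·(2/11) = 20/11.

20/11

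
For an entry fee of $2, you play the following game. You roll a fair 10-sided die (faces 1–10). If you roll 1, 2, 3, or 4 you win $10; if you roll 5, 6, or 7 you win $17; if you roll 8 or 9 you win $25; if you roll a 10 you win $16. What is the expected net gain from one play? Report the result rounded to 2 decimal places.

E[payout] = (2/5)·10 + (1/10)·16 + (3/10)·17 + (1/5)·25 = 157/10
Expected profit = 157/10 − 2 = 137/10 ≈ $13.70

$13.70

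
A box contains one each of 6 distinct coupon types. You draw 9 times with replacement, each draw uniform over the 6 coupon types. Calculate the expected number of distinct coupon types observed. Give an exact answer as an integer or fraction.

Let Xⱼ=1 if type j appears at least once. P(Xⱼ=1) = 1 − ((6−1)/6)^9 = 8124571/10077696.
E[#distinct] = 6·8124571/10077696 = 8124571/1679616.

8124571/1679616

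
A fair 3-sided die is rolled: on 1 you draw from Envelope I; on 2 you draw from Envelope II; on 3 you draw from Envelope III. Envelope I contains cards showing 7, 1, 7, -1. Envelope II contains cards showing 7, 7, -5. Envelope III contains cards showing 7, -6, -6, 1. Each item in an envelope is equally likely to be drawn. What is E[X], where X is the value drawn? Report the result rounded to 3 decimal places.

1.833

E[X | Envelope I] = (7 + 1 + 7 − 1)/4 = 7/2
E[X | Envelope II] = (7 + 7 − 5)/3 = 3
E[X | Envelope III] = (7 − 6 − 6 + 1)/4 = -1
E[X] = (1/3)·7/2 + (1/3)·3 + (1/3)·(-1) = 11/6 ≈ 1.833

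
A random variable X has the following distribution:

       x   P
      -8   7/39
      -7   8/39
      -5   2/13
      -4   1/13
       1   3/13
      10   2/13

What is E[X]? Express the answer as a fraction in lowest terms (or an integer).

E[X] = (7/39)·(-8) + (8/39)·(-7) + (2/13)·(-5) + (1/13)·(-4) + (3/13)·1 + (2/13)·10
     = -85/39

-85/39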